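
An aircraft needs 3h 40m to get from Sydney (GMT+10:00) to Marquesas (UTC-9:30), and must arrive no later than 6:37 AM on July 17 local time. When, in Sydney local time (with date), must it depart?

10:27 PM on Jul 17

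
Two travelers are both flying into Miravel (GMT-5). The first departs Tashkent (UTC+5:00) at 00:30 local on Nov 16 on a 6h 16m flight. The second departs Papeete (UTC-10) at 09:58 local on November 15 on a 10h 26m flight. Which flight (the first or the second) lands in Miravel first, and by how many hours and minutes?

the first, by 4 hours 38 minutes

Flight 1 in UTC: 00:30 − 5:00 = 19:30 on Nov 15.
+6 hours 16 minutes → arrive 01:46 UTC on Nov 16.
Flight 2 in UTC: 09:58 + 10:00 = 19:58 on Nov 15.
+10 hours and 26 minutes → arrive 06:24 UTC on Nov 16.
Flight 1 lands earlier by 4 hours 38 minutes.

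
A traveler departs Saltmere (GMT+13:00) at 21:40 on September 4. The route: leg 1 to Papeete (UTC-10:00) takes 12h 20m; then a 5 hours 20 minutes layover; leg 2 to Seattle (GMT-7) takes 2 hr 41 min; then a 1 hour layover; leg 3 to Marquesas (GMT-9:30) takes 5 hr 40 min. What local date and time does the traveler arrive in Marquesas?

02:11 on September 5

Convert departure to UTC: 21:40 − 13:00 = 08:40 UTC on Sep 4.
Add 12 hours 20 minutes leg 1 → 21:00 UTC.
Add 5 hours and 20 minutes layover in Papeete → 02:20 UTC (Sep 5).
Add 2 hours 41 minutes leg 2 → 05:01 UTC.
Add 1 hour layover in Seattle → 06:01 UTC.
Add 5 hours 40 minutes leg 3 → 11:41 UTC.
Marquesas is UTC−9:30, so local arrival = 11:41 − 9:30 = 02:11 on Sep 5.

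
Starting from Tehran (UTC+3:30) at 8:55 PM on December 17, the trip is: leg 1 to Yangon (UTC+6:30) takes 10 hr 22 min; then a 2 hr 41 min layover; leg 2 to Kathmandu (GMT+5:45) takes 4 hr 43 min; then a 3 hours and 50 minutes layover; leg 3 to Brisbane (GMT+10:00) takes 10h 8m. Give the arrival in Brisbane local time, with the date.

Convert departure to UTC: 8:55 PM − 3:30 = 5:25 PM UTC on Dec 17.
Add 10 hours 22 minutes leg 1 → 3:47 AM UTC (Dec 18).
Add 2 hours 41 minutes layover in Yangon → 6:28 AM UTC.
Add 4 hours 43 minutes leg 2 → 11:11 AM UTC.
Add 3 hours and 50 minutes layover in Kathmandu → 3:01 PM UTC.
Add 10 hours and 8 minutes leg 3 → 1:09 AM UTC (Dec 19).
Brisbane is UTC+10:00, so local arrival = 1:09 AM + 10:00 = 11:09 AM on Dec 19.

11:09 AM on Dec 19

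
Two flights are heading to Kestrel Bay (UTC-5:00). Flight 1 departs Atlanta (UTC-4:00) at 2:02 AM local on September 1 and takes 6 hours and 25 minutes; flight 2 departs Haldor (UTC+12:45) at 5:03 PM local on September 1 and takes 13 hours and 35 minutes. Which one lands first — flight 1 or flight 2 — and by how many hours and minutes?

Flight 1 in UTC: 2:02 AM + 4:00 = 6:02 AM on Sep 1.
+6 hours 25 minutes → arrive 12:27 PM UTC on Sep 1.
Flight 2 in UTC: 5:03 PM − 12:45 = 4:18 AM on Sep 1.
+13 hours and 35 minutes → arrive 5:53 PM UTC on Sep 1.
Flight 1 lands earlier by 5 hours 26 minutes.

the first, by 5 hours 26 minutes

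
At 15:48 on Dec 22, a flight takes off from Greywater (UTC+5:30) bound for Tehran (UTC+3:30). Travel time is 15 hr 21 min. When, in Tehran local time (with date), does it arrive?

05:09 on December 23

Convert departure to UTC: 15:48 − 5:30 = 10:18 UTC on Dec 22.
Add 15 hours 21 minutes travel time → 01:39 UTC (Dec 23).
Tehran is UTC+3:30, so local arrival = 01:39 + 3:30 = 05:09 on Dec 23.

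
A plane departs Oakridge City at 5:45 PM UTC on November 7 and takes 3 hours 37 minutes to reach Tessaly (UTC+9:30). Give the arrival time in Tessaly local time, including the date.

6:52 AM on Nov 8

Departure is given in UTC: 5:45 PM on Nov 7.
Add 3 hours and 37 minutes → 9:22 PM UTC.
Tessaly is UTC+9:30: 9:22 PM + 9:30 = 6:52 AM on Nov 8.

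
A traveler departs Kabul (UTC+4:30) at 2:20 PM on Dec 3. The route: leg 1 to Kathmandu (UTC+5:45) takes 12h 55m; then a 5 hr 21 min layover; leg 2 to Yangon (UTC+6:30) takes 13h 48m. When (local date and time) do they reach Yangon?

Convert departure to UTC: 2:20 PM − 4:30 = 9:50 AM UTC on Dec 3.
Add 12 hours 55 minutes leg 1 → 10:45 PM UTC.
Add 5 hours and 21 minutes layover in Kathmandu → 4:06 AM UTC (Dec 4).
Add 13 hours and 48 minutes leg 2 → 5:54 PM UTC.
Yangon is UTC+6:30, so local arrival = 5:54 PM + 6:30 = 12:24 AM on Dec 5.

12:24 AM on December 5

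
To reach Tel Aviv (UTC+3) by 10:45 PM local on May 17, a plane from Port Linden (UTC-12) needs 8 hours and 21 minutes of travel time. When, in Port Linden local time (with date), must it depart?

Target arrival in UTC: 10:45 PM − 3:00 = 7:45 PM on May 17.
Subtract 8 hours and 21 minutes → departure 11:24 AM UTC on May 17.
Port Linden is UTC−12:00: 11:24 AM − 12:00 = 11:24 PM on May 16.

11:24 PM on May 16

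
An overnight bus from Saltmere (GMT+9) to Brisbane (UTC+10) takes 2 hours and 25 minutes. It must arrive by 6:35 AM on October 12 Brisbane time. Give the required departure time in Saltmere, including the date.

3:10 AM on Oct 12

Target arrival in UTC: 6:35 AM − 10:00 = 8:35 PM on Oct 11.
Subtract 2 hours 25 minutes → departure 6:10 PM UTC on Oct 11.
Saltmere is UTC+9:00: 6:10 PM + 9:00 = 3:10 AM on Oct 12.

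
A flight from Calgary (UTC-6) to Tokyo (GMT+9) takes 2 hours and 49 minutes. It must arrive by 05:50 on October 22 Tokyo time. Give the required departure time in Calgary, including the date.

12:01 on October 21

Target arrival in UTC: 05:50 − 9:00 = 20:50 on Oct 21.
Subtract 2 hours 49 minutes → departure 18:01 UTC on Oct 21.
Calgary is UTC−6:00: 18:01 − 6:00 = 12:01 on Oct 21.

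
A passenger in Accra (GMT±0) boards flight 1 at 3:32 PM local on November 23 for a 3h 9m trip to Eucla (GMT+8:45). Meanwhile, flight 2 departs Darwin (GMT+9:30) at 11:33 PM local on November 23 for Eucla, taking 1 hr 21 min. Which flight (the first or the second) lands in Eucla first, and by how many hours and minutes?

Flight 1 departs at 3:32 PM UTC (Nov 23).
+3 hours and 9 minutes → arrive 6:41 PM UTC on Nov 23.
Flight 2 in UTC: 11:33 PM − 9:30 = 2:03 PM on Nov 23.
+1 hour and 21 minutes → arrive 3:24 PM UTC on Nov 23.
Flight 2 lands earlier by 3 hours 17 minutes.

the second, by 3 hours 17 minutes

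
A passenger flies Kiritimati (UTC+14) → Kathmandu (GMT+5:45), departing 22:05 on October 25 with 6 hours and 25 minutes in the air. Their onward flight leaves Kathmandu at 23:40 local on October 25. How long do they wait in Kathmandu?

3 hours 25 minutes

Convert departure to UTC: 22:05 − 14:00 = 08:05 UTC on Oct 25.
Add 6 hours 25 minutes flight time → 14:30 UTC.
Kathmandu is UTC+5:45, so local arrival = 14:30 + 5:45 = 20:15 on Oct 25.
Layover = 23:40 − 20:15 = 3 hours 25 minutes.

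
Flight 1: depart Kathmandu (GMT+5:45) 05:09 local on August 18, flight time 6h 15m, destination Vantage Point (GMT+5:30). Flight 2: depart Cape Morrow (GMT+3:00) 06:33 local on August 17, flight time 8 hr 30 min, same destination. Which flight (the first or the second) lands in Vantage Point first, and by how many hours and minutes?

Flight 1 in UTC: 05:09 − 5:45 = 23:24 on Aug 17.
+6 hours 15 minutes → arrive 05:39 UTC on Aug 18.
Flight 2 in UTC: 06:33 − 3:00 = 03:33 on Aug 17.
+8 hours 30 minutes → arrive 12:03 UTC on Aug 17.
Flight 2 lands earlier by 17 hours 36 minutes.

the second, by 17 hours 36 minutes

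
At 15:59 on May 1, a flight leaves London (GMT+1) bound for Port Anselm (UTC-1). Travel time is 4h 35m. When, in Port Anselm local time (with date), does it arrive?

18:34 on May 1

Convert departure to UTC: 15:59 − 1:00 = 14:59 UTC on May 1.
Add 4 hours 35 minutes travel time → 19:34 UTC.
Port Anselm is UTC−1:00, so local arrival = 19:34 − 1:00 = 18:34 on May 1.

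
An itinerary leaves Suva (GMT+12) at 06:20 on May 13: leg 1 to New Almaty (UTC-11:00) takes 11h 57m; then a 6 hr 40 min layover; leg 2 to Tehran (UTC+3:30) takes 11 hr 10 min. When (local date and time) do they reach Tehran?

Convert departure to UTC: 06:20 − 12:00 = 18:20 UTC on May 12.
Add 11 hours and 57 minutes leg 1 → 06:17 UTC (May 13).
Add 6 hours 40 minutes layover in New Almaty → 12:57 UTC.
Add 11 hours and 10 minutes leg 2 → 00:07 UTC (May 14).
Tehran is UTC+3:30, so local arrival = 00:07 + 3:30 = 03:37 on May 14.

03:37 on May 14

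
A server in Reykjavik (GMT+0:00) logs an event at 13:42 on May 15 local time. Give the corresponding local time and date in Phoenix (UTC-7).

06:42 on May 15

Reykjavik is UTC+0 so that is 13:42 UTC.
Phoenix is UTC−7:00: 13:42 − 7:00 = 06:42 on May 15.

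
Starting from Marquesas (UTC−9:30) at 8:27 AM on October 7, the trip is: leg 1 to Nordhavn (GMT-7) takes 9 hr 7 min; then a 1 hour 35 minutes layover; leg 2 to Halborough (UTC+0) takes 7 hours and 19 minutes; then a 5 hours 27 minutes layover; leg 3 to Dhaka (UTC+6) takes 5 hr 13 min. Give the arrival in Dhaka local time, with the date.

Convert departure to UTC: 8:27 AM + 9:30 = 5:57 PM UTC on Oct 7.
Add 9 hours and 7 minutes leg 1 → 3:04 AM UTC (Oct 8).
Add 1 hour 35 minutes layover in Nordhavn → 4:39 AM UTC.
Add 7 hours 19 minutes leg 2 → 11:58 AM UTC.
Add 5 hours and 27 minutes layover in Halborough → 5:25 PM UTC.
Add 5 hours 13 minutes leg 3 → 10:38 PM UTC.
Dhaka is UTC+6:00, so local arrival = 10:38 PM + 6:00 = 4:38 AM on Oct 9.

4:38 AM on Oct 9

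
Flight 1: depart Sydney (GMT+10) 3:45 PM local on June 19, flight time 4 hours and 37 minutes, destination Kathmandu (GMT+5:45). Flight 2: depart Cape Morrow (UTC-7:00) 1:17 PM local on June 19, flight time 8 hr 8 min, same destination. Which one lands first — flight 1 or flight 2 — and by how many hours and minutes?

Flight 1 in UTC: 3:45 PM − 10:00 = 5:45 AM on Jun 19.
+4 hours 37 minutes → arrive 10:22 AM UTC on Jun 19.
Flight 2 in UTC: 1:17 PM + 7:00 = 8:17 PM on Jun 19.
+8 hours and 8 minutes → arrive 4:25 AM UTC on Jun 20.
Flight 1 lands earlier by 18 hours 3 minutes.

the first, by 18 hours 3 minutes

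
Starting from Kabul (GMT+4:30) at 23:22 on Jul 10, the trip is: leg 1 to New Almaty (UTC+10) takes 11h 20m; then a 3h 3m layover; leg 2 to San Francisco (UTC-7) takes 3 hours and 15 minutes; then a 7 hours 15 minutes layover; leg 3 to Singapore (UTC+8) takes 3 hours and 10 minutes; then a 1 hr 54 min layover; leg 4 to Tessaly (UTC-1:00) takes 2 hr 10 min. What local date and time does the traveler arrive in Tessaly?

Convert departure to UTC: 23:22 − 4:30 = 18:52 UTC on Jul 10.
Add 11 hours 20 minutes leg 1 → 06:12 UTC (Jul 11).
Add 3 hours and 3 minutes layover in New Almaty → 09:15 UTC.
Add 3 hours 15 minutes leg 2 → 12:30 UTC.
Add 7 hours and 15 minutes layover in San Francisco → 19:45 UTC.
Add 3 hours 10 minutes leg 3 → 22:55 UTC.
Add 1 hour and 54 minutes layover in Singapore → 00:49 UTC (Jul 12).
Add 2 hours and 10 minutes leg 4 → 02:59 UTC.
Tessaly is UTC−1:00, so local arrival = 02:59 − 1:00 = 01:59 on Jul 12.

01:59 on July 12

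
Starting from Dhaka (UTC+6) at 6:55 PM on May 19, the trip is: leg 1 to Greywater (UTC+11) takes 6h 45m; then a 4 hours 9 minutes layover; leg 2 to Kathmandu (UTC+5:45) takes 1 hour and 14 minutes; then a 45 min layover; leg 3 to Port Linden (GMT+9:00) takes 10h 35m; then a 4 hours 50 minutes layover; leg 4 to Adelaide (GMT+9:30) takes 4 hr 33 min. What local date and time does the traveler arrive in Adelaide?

Convert departure to UTC: 6:55 PM − 6:00 = 12:55 PM UTC on May 19.
Add 6 hours and 45 minutes leg 1 → 7:40 PM UTC.
Add 4 hours and 9 minutes layover in Greywater → 11:49 PM UTC.
Add 1 hour 14 minutes leg 2 → 1:03 AM UTC (May 20).
Add 45 minutes layover in Kathmandu → 1:48 AM UTC.
Add 10 hours and 35 minutes leg 3 → 12:23 PM UTC.
Add 4 hours 50 minutes layover in Port Linden → 5:13 PM UTC.
Add 4 hours and 33 minutes leg 4 → 9:46 PM UTC.
Adelaide is UTC+9:30, so local arrival = 9:46 PM + 9:30 = 7:16 AM on May 21.

7:16 AM on May 21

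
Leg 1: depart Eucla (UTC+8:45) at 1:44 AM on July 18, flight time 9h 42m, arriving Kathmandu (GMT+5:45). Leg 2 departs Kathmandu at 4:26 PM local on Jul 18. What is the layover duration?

8 hours

Convert departure to UTC: 1:44 AM − 8:45 = 4:59 PM UTC on Jul 17.
Add 9 hours and 42 minutes flight time → 2:41 AM UTC (Jul 18).
Kathmandu is UTC+5:45, so local arrival = 2:41 AM + 5:45 = 8:26 AM on Jul 18.
Layover = 4:26 PM − 8:26 AM = 8 hours.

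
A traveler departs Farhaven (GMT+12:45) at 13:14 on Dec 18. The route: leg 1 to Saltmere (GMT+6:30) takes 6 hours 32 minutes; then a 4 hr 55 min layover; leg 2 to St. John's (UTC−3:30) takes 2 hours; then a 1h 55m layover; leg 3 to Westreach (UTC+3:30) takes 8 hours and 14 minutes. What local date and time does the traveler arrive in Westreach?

Convert departure to UTC: 13:14 − 12:45 = 00:29 UTC on Dec 18.
Add 6 hours 32 minutes leg 1 → 07:01 UTC.
Add 4 hours and 55 minutes layover in Saltmere → 11:56 UTC.
Add 2 hours leg 2 → 13:56 UTC.
Add 1 hour and 55 minutes layover in St. John's → 15:51 UTC.
Add 8 hours 14 minutes leg 3 → 00:05 UTC (Dec 19).
Westreach is UTC+3:30, so local arrival = 00:05 + 3:30 = 03:35 on Dec 19.

03:35 on December 19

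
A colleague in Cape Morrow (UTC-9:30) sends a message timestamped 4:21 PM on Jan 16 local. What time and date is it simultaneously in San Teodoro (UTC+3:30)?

5:21 AM on January 17

San Teodoro is 13:00 ahead of Cape Morrow.
Shift by the zone difference: 4:21 PM + 13:00 = 5:21 AM on Jan 17 in San Teodoro.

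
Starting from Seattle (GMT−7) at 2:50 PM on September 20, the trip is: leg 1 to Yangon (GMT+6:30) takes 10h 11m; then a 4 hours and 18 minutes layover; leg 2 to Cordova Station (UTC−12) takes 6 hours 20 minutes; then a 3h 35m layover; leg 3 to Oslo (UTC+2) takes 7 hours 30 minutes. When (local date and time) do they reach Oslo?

Convert departure to UTC: 2:50 PM + 7:00 = 9:50 PM UTC on Sep 20.
Add 10 hours and 11 minutes leg 1 → 8:01 AM UTC (Sep 21).
Add 4 hours 18 minutes layover in Yangon → 12:19 PM UTC.
Add 6 hours 20 minutes leg 2 → 6:39 PM UTC.
Add 3 hours and 35 minutes layover in Cordova Station → 10:14 PM UTC.
Add 7 hours and 30 minutes leg 3 → 5:44 AM UTC (Sep 22).
Oslo is UTC+2:00, so local arrival = 5:44 AM + 2:00 = 7:44 AM on Sep 22.

7:44 AM on September 22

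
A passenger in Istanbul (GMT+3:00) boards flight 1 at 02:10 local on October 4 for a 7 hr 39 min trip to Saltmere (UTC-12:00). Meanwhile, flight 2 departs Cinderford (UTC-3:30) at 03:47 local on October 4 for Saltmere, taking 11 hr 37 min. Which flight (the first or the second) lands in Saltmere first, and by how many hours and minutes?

the first, by 12 hours 5 minutes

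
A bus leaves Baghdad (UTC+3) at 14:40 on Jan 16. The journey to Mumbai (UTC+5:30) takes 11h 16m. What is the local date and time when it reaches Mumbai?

04:26 on January 17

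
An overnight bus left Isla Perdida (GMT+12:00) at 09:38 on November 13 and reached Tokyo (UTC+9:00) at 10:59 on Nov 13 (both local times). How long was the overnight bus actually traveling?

4 hours 21 minutes

Departure in UTC: 09:38 − 12:00 = 21:38 on Nov 12.
Arrival in UTC: 10:59 − 9:00 = 01:59 on Nov 13.
Elapsed = 01:59 − 21:38 (+1 day) = 4 hours 21 minutes.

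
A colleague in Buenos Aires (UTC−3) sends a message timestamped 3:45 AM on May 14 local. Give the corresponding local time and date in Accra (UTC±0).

6:45 AM on May 14

In UTC: 3:45 AM + 3:00 = 6:45 AM on May 14.
Accra is UTC+0, so it is 6:45 AM on May 14.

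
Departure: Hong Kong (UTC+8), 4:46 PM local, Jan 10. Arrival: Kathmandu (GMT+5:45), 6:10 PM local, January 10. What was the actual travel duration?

3 hours 39 minutes

Kathmandu is 2:15 behind Hong Kong.
Clock-face elapsed time (ignoring zones) is 1 hour 24 minutes.
Actual elapsed = 1 hour 24 minutes + 2:15 = 3 hours 39 minutes.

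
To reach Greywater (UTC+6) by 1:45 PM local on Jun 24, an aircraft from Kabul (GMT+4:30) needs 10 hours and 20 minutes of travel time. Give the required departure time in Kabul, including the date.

Target arrival in UTC: 1:45 PM − 6:00 = 7:45 AM on Jun 24.
Subtract 10 hours 20 minutes → departure 9:25 PM UTC on Jun 23.
Kabul is UTC+4:30: 9:25 PM + 4:30 = 1:55 AM on Jun 24.

1:55 AM on June 24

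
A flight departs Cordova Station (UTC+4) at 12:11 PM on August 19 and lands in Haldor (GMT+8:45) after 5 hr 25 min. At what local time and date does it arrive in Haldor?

10:21 PM on August 19

Haldor is 4:45 ahead of Cordova Station.
After 5 hours and 25 minutes it is 5:36 PM in Cordova Station.
Shift by the zone difference: 5:36 PM + 4:45 = 10:21 PM on Aug 19 in Haldor.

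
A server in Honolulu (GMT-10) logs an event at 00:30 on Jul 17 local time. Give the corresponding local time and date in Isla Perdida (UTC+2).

12:30 on Jul 17

Isla Perdida is 12:00 ahead of Honolulu.
Shift by the zone difference: 00:30 + 12:00 = 12:30 on Jul 17 in Isla Perdida.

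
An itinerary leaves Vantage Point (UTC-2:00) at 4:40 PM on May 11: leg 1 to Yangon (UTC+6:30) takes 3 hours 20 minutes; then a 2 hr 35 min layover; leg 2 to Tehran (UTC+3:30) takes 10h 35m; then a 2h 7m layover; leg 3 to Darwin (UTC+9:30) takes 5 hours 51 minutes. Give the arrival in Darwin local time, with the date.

4:38 AM on May 13

Convert departure to UTC: 4:40 PM + 2:00 = 6:40 PM UTC on May 11.
Add 3 hours 20 minutes leg 1 → 10:00 PM UTC.
Add 2 hours 35 minutes layover in Yangon → 12:35 AM UTC (May 12).
Add 10 hours and 35 minutes leg 2 → 11:10 AM UTC.
Add 2 hours and 7 minutes layover in Tehran → 1:17 PM UTC.
Add 5 hours and 51 minutes leg 3 → 7:08 PM UTC.
Darwin is UTC+9:30, so local arrival = 7:08 PM + 9:30 = 4:38 AM on May 13.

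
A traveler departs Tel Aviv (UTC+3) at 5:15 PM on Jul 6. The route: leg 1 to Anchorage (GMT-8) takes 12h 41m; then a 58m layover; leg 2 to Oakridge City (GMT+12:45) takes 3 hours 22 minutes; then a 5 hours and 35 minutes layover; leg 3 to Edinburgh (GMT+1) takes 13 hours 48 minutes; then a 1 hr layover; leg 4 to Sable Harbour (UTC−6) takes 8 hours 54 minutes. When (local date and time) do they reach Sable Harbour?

Convert departure to UTC: 5:15 PM − 3:00 = 2:15 PM UTC on Jul 6.
Add 12 hours and 41 minutes leg 1 → 2:56 AM UTC (Jul 7).
Add 58 minutes layover in Anchorage → 3:54 AM UTC.
Add 3 hours 22 minutes leg 2 → 7:16 AM UTC.
Add 5 hours and 35 minutes layover in Oakridge City → 12:51 PM UTC.
Add 13 hours and 48 minutes leg 3 → 2:39 AM UTC (Jul 8).
Add 1 hour layover in Edinburgh → 3:39 AM UTC.
Add 8 hours 54 minutes leg 4 → 12:33 PM UTC.
Sable Harbour is UTC−6:00, so local arrival = 12:33 PM − 6:00 = 6:33 AM on Jul 8.

6:33 AM on July 8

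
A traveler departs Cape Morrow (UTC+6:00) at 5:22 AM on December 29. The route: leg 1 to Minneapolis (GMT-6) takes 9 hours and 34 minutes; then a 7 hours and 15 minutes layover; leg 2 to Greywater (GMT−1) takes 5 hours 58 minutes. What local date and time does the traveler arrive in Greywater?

9:09 PM on December 29

Convert departure to UTC: 5:22 AM − 6:00 = 11:22 PM UTC on Dec 28.
Add 9 hours 34 minutes leg 1 → 8:56 AM UTC (Dec 29).
Add 7 hours and 15 minutes layover in Minneapolis → 4:11 PM UTC.
Add 5 hours 58 minutes leg 2 → 10:09 PM UTC.
Greywater is UTC−1:00, so local arrival = 10:09 PM − 1:00 = 9:09 PM on Dec 29.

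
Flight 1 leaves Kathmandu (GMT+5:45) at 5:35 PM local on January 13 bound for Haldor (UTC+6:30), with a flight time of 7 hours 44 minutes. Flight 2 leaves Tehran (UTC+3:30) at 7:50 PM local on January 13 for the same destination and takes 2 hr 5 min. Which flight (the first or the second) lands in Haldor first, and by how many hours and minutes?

Flight 1 in UTC: 5:35 PM − 5:45 = 11:50 AM on Jan 13.
+7 hours 44 minutes → arrive 7:34 PM UTC on Jan 13.
Flight 2 in UTC: 7:50 PM − 3:30 = 4:20 PM on Jan 13.
+2 hours 5 minutes → arrive 6:25 PM UTC on Jan 13.
Flight 2 lands earlier by 1 hour 9 minutes.

the second, by 1 hour 9 minutes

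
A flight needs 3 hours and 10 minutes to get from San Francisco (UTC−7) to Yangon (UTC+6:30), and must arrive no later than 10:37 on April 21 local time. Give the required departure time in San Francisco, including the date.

17:57 on April 20

Target arrival in UTC: 10:37 − 6:30 = 04:07 on Apr 21.
Subtract 3 hours 10 minutes → departure 00:57 UTC on Apr 21.
San Francisco is UTC−7:00: 00:57 − 7:00 = 17:57 on Apr 20.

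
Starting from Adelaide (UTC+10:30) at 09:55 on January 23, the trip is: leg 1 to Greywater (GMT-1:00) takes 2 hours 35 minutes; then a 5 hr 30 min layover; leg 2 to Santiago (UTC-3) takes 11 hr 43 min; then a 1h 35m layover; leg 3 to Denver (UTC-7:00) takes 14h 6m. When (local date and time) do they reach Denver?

Convert departure to UTC: 09:55 − 10:30 = 23:25 UTC on Jan 22.
Add 2 hours 35 minutes leg 1 → 02:00 UTC (Jan 23).
Add 5 hours and 30 minutes layover in Greywater → 07:30 UTC.
Add 11 hours and 43 minutes leg 2 → 19:13 UTC.
Add 1 hour and 35 minutes layover in Santiago → 20:48 UTC.
Add 14 hours and 6 minutes leg 3 → 10:54 UTC (Jan 24).
Denver is UTC−7:00, so local arrival = 10:54 − 7:00 = 03:54 on Jan 24.

03:54 on January 24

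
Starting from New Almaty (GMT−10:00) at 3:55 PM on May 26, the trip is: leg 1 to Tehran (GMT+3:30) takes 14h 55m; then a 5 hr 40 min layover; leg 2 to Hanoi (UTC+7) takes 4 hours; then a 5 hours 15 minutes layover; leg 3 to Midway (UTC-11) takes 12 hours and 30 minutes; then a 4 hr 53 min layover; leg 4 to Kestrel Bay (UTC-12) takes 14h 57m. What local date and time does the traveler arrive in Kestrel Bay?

4:05 AM on May 29

Convert departure to UTC: 3:55 PM + 10:00 = 1:55 AM UTC on May 27.
Add 14 hours and 55 minutes leg 1 → 4:50 PM UTC.
Add 5 hours 40 minutes layover in Tehran → 10:30 PM UTC.
Add 4 hours leg 2 → 2:30 AM UTC (May 28).
Add 5 hours and 15 minutes layover in Hanoi → 7:45 AM UTC.
Add 12 hours 30 minutes leg 3 → 8:15 PM UTC.
Add 4 hours and 53 minutes layover in Midway → 1:08 AM UTC (May 29).
Add 14 hours and 57 minutes leg 4 → 4:05 PM UTC.
Kestrel Bay is UTC−12:00, so local arrival = 4:05 PM − 12:00 = 4:05 AM on May 29.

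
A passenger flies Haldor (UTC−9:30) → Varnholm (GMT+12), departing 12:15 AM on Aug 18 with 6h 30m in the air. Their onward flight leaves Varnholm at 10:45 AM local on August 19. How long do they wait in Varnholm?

6 hours 30 minutes

Convert departure to UTC: 12:15 AM + 9:30 = 9:45 AM UTC on Aug 18.
Add 6 hours and 30 minutes flight time → 4:15 PM UTC.
Varnholm is UTC+12:00, so local arrival = 4:15 PM + 12:00 = 4:15 AM on Aug 19.
Layover = 10:45 AM − 4:15 AM = 6 hours 30 minutes.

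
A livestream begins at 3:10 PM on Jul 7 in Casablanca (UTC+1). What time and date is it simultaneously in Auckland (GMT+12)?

In UTC: 3:10 PM − 1:00 = 2:10 PM on Jul 7.
Auckland is UTC+12:00: 2:10 PM + 12:00 = 2:10 AM on Jul 8.

2:10 AM on July 8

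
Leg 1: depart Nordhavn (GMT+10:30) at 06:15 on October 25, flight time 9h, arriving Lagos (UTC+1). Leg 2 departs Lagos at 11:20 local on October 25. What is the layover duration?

5 hours 35 minutes

Convert departure to UTC: 06:15 − 10:30 = 19:45 UTC on Oct 24.
Add 9 hours flight time → 04:45 UTC (Oct 25).
Lagos is UTC+1:00, so local arrival = 04:45 + 1:00 = 05:45 on Oct 25.
Layover = 11:20 − 05:45 = 5 hours 35 minutes.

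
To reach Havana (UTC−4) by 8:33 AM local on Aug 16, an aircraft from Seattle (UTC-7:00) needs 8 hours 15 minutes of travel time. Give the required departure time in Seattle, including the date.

9:18 PM on August 15

Target arrival in UTC: 8:33 AM + 4:00 = 12:33 PM on Aug 16.
Subtract 8 hours and 15 minutes → departure 4:18 AM UTC on Aug 16.
Seattle is UTC−7:00: 4:18 AM − 7:00 = 9:18 PM on Aug 15.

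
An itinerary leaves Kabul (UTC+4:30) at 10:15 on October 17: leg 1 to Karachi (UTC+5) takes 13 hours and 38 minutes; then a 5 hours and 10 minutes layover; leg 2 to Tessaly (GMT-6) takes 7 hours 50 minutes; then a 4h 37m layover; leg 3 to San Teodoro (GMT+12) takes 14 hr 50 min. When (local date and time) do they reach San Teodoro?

15:50 on October 19

Convert departure to UTC: 10:15 − 4:30 = 05:45 UTC on Oct 17.
Add 13 hours 38 minutes leg 1 → 19:23 UTC.
Add 5 hours and 10 minutes layover in Karachi → 00:33 UTC (Oct 18).
Add 7 hours 50 minutes leg 2 → 08:23 UTC.
Add 4 hours 37 minutes layover in Tessaly → 13:00 UTC.
Add 14 hours and 50 minutes leg 3 → 03:50 UTC (Oct 19).
San Teodoro is UTC+12:00, so local arrival = 03:50 + 12:00 = 15:50 on Oct 19.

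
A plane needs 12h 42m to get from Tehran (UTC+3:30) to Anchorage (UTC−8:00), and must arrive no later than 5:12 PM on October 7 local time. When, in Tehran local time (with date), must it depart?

4:00 PM on October 7

Target arrival in UTC: 5:12 PM + 8:00 = 1:12 AM on Oct 8.
Subtract 12 hours and 42 minutes → departure 12:30 PM UTC on Oct 7.
Tehran is UTC+3:30: 12:30 PM + 3:30 = 4:00 PM on Oct 7.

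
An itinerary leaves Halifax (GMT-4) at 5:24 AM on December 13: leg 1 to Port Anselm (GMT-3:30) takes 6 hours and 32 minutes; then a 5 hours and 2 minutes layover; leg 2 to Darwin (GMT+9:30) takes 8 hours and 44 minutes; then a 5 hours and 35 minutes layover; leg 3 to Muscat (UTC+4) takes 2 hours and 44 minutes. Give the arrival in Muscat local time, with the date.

6:01 PM on December 14

Convert departure to UTC: 5:24 AM + 4:00 = 9:24 AM UTC on Dec 13.
Add 6 hours 32 minutes leg 1 → 3:56 PM UTC.
Add 5 hours and 2 minutes layover in Port Anselm → 8:58 PM UTC.
Add 8 hours and 44 minutes leg 2 → 5:42 AM UTC (Dec 14).
Add 5 hours and 35 minutes layover in Darwin → 11:17 AM UTC.
Add 2 hours 44 minutes leg 3 → 2:01 PM UTC.
Muscat is UTC+4:00, so local arrival = 2:01 PM + 4:00 = 6:01 PM on Dec 14.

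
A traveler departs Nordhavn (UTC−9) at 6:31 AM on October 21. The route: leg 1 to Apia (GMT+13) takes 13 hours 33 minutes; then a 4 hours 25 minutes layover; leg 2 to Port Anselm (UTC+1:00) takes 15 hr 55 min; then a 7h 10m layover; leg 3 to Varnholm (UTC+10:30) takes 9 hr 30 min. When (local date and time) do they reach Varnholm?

Convert departure to UTC: 6:31 AM + 9:00 = 3:31 PM UTC on Oct 21.
Add 13 hours and 33 minutes leg 1 → 5:04 AM UTC (Oct 22).
Add 4 hours and 25 minutes layover in Apia → 9:29 AM UTC.
Add 15 hours and 55 minutes leg 2 → 1:24 AM UTC (Oct 23).
Add 7 hours 10 minutes layover in Port Anselm → 8:34 AM UTC.
Add 9 hours and 30 minutes leg 3 → 6:04 PM UTC.
Varnholm is UTC+10:30, so local arrival = 6:04 PM + 10:30 = 4:34 AM on Oct 24.

4:34 AM on October 24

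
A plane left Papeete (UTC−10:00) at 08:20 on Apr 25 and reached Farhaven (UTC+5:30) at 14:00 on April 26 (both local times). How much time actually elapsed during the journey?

14 hours 10 minutes

Farhaven is 15:30 ahead of Papeete.
Clock-face elapsed time (ignoring zones) is 29 hours 40 minutes.
Actual elapsed = 29 hours 40 minutes − 15:30 = 14 hours 10 minutes.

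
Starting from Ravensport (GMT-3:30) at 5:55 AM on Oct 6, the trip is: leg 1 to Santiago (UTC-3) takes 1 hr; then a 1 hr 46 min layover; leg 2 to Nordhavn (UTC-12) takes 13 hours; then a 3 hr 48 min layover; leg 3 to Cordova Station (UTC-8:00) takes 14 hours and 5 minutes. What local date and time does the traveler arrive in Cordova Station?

11:04 AM on Oct 7

Convert departure to UTC: 5:55 AM + 3:30 = 9:25 AM UTC on Oct 6.
Add 1 hour leg 1 → 10:25 AM UTC.
Add 1 hour and 46 minutes layover in Santiago → 12:11 PM UTC.
Add 13 hours leg 2 → 1:11 AM UTC (Oct 7).
Add 3 hours and 48 minutes layover in Nordhavn → 4:59 AM UTC.
Add 14 hours and 5 minutes leg 3 → 7:04 PM UTC.
Cordova Station is UTC−8:00, so local arrival = 7:04 PM − 8:00 = 11:04 AM on Oct 7.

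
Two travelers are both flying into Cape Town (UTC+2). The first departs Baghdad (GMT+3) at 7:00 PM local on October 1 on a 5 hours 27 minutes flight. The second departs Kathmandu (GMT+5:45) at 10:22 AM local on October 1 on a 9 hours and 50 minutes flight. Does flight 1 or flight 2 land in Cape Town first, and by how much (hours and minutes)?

Flight 1 in UTC: 7:00 PM − 3:00 = 4:00 PM on Oct 1.
+5 hours 27 minutes → arrive 9:27 PM UTC on Oct 1.
Flight 2 in UTC: 10:22 AM − 5:45 = 4:37 AM on Oct 1.
+9 hours and 50 minutes → arrive 2:27 PM UTC on Oct 1.
Flight 2 lands earlier by 7 hours.

the second, by 7 hours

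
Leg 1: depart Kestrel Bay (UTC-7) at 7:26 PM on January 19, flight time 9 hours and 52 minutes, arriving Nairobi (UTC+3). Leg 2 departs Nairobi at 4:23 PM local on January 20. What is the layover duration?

Convert departure to UTC: 7:26 PM + 7:00 = 2:26 AM UTC on Jan 20.
Add 9 hours 52 minutes flight time → 12:18 PM UTC.
Nairobi is UTC+3:00, so local arrival = 12:18 PM + 3:00 = 3:18 PM on Jan 20.
Layover = 4:23 PM − 3:18 PM = 1 hour 5 minutes.

1 hour 5 minutes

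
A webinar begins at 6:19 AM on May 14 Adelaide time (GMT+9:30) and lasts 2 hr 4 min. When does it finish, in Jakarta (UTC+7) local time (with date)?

Convert start to UTC: 6:19 AM − 9:30 = 8:49 PM UTC on May 13.
Add 2 hours 4 minutes duration → 10:53 PM UTC.
Jakarta is UTC+7:00, so local end time = 10:53 PM + 7:00 = 5:53 AM on May 14.

5:53 AM on May 14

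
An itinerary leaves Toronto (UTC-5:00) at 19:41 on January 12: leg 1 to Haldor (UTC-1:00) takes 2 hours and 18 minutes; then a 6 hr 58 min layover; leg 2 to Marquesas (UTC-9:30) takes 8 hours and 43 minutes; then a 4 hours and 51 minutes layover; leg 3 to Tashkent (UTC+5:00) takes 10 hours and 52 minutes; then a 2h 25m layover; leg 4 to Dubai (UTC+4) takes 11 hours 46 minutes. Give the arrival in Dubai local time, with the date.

04:34 on Jan 15

Convert departure to UTC: 19:41 + 5:00 = 00:41 UTC on Jan 13.
Add 2 hours and 18 minutes leg 1 → 02:59 UTC.
Add 6 hours and 58 minutes layover in Haldor → 09:57 UTC.
Add 8 hours 43 minutes leg 2 → 18:40 UTC.
Add 4 hours and 51 minutes layover in Marquesas → 23:31 UTC.
Add 10 hours 52 minutes leg 3 → 10:23 UTC (Jan 14).
Add 2 hours 25 minutes layover in Tashkent → 12:48 UTC.
Add 11 hours 46 minutes leg 4 → 00:34 UTC (Jan 15).
Dubai is UTC+4:00, so local arrival = 00:34 + 4:00 = 04:34 on Jan 15.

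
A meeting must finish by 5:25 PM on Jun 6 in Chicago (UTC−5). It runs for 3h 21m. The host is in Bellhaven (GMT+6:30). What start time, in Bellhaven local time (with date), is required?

1:34 AM on June 7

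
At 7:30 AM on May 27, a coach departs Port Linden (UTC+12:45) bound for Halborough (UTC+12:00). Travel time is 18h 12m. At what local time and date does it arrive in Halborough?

12:57 AM on May 28

Convert departure to UTC: 7:30 AM − 12:45 = 6:45 PM UTC on May 26.
Add 18 hours 12 minutes travel time → 12:57 PM UTC (May 27).
Halborough is UTC+12:00, so local arrival = 12:57 PM + 12:00 = 12:57 AM on May 28.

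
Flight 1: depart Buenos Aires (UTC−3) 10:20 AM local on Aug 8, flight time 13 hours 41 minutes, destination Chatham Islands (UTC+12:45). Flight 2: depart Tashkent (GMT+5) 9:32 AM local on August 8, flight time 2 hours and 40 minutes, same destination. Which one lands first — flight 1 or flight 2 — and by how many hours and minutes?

Flight 1 in UTC: 10:20 AM + 3:00 = 1:20 PM on Aug 8.
+13 hours 41 minutes → arrive 3:01 AM UTC on Aug 9.
Flight 2 in UTC: 9:32 AM − 5:00 = 4:32 AM on Aug 8.
+2 hours and 40 minutes → arrive 7:12 AM UTC on Aug 8.
Flight 2 lands earlier by 19 hours 49 minutes.

the second, by 19 hours 49 minutes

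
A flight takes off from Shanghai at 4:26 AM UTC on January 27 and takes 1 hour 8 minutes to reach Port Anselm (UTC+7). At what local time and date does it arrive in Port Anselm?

12:34 PM on Jan 27

Departure is given in UTC: 4:26 AM on Jan 27.
Add 1 hour and 8 minutes → 5:34 AM UTC.
Port Anselm is UTC+7:00: 5:34 AM + 7:00 = 12:34 PM on Jan 27.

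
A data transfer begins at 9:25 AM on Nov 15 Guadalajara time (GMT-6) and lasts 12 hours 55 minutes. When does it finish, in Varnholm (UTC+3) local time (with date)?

7:20 AM on November 16

Convert start to UTC: 9:25 AM + 6:00 = 3:25 PM UTC on Nov 15.
Add 12 hours 55 minutes duration → 4:20 AM UTC (Nov 16).
Varnholm is UTC+3:00, so local end time = 4:20 AM + 3:00 = 7:20 AM on Nov 16.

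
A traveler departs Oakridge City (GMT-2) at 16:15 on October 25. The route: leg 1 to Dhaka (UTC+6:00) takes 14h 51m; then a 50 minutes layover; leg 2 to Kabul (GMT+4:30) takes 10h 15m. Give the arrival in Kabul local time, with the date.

Convert departure to UTC: 16:15 + 2:00 = 18:15 UTC on Oct 25.
Add 14 hours and 51 minutes leg 1 → 09:06 UTC (Oct 26).
Add 50 minutes layover in Dhaka → 09:56 UTC.
Add 10 hours and 15 minutes leg 2 → 20:11 UTC.
Kabul is UTC+4:30, so local arrival = 20:11 + 4:30 = 00:41 on Oct 27.

00:41 on Oct 27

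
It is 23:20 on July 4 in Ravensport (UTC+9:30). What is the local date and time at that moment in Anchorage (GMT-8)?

In UTC: 23:20 − 9:30 = 13:50 on Jul 4.
Anchorage is UTC−8:00: 13:50 − 8:00 = 05:50 on Jul 4.

05:50 on July 4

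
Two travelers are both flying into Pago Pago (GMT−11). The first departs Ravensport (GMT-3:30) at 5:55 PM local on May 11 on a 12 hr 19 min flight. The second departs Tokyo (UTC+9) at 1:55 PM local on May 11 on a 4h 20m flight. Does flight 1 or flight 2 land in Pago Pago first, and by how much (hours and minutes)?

the second, by 24 hours 29 minutes

Flight 1 in UTC: 5:55 PM + 3:30 = 9:25 PM on May 11.
+12 hours and 19 minutes → arrive 9:44 AM UTC on May 12.
Flight 2 in UTC: 1:55 PM − 9:00 = 4:55 AM on May 11.
+4 hours and 20 minutes → arrive 9:15 AM UTC on May 11.
Flight 2 lands earlier by 24 hours 29 minutes.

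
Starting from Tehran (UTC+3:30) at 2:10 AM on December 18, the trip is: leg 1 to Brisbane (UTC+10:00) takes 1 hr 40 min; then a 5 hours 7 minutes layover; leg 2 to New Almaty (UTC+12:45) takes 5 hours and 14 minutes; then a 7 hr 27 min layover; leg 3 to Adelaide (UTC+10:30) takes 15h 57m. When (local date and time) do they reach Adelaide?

Convert departure to UTC: 2:10 AM − 3:30 = 10:40 PM UTC on Dec 17.
Add 1 hour 40 minutes leg 1 → 12:20 AM UTC (Dec 18).
Add 5 hours 7 minutes layover in Brisbane → 5:27 AM UTC.
Add 5 hours 14 minutes leg 2 → 10:41 AM UTC.
Add 7 hours and 27 minutes layover in New Almaty → 6:08 PM UTC.
Add 15 hours 57 minutes leg 3 → 10:05 AM UTC (Dec 19).
Adelaide is UTC+10:30, so local arrival = 10:05 AM + 10:30 = 8:35 PM on Dec 19.

8:35 PM on Dec 19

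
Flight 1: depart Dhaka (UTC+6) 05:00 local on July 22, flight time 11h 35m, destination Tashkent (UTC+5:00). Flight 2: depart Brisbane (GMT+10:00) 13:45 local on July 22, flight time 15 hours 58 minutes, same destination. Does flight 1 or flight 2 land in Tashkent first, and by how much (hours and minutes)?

Flight 1 in UTC: 05:00 − 6:00 = 23:00 on Jul 21.
+11 hours 35 minutes → arrive 10:35 UTC on Jul 22.
Flight 2 in UTC: 13:45 − 10:00 = 03:45 on Jul 22.
+15 hours 58 minutes → arrive 19:43 UTC on Jul 22.
Flight 1 lands earlier by 9 hours 8 minutes.

the first, by 9 hours 8 minutes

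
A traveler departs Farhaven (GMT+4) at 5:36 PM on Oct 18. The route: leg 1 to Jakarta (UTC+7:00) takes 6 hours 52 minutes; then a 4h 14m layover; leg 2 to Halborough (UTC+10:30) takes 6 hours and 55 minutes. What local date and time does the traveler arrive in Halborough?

6:07 PM on October 19

Convert departure to UTC: 5:36 PM − 4:00 = 1:36 PM UTC on Oct 18.
Add 6 hours and 52 minutes leg 1 → 8:28 PM UTC.
Add 4 hours 14 minutes layover in Jakarta → 12:42 AM UTC (Oct 19).
Add 6 hours and 55 minutes leg 2 → 7:37 AM UTC.
Halborough is UTC+10:30, so local arrival = 7:37 AM + 10:30 = 6:07 PM on Oct 19.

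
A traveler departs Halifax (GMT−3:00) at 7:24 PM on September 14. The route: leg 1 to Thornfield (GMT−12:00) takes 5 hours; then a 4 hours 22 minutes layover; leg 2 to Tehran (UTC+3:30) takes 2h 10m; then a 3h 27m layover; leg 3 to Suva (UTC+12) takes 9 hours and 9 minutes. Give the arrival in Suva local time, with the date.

10:32 AM on Sep 16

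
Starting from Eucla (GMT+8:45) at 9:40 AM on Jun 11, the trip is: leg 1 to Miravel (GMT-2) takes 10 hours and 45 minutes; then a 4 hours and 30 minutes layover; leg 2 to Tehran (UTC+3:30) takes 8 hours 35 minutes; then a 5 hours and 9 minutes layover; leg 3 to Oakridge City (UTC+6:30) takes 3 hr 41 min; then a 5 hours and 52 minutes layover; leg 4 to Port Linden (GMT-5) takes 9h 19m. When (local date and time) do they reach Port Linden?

Convert departure to UTC: 9:40 AM − 8:45 = 12:55 AM UTC on Jun 11.
Add 10 hours and 45 minutes leg 1 → 11:40 AM UTC.
Add 4 hours 30 minutes layover in Miravel → 4:10 PM UTC.
Add 8 hours and 35 minutes leg 2 → 12:45 AM UTC (Jun 12).
Add 5 hours 9 minutes layover in Tehran → 5:54 AM UTC.
Add 3 hours and 41 minutes leg 3 → 9:35 AM UTC.
Add 5 hours 52 minutes layover in Oakridge City → 3:27 PM UTC.
Add 9 hours 19 minutes leg 4 → 12:46 AM UTC (Jun 13).
Port Linden is UTC−5:00, so local arrival = 12:46 AM − 5:00 = 7:46 PM on Jun 12.

7:46 PM on June 12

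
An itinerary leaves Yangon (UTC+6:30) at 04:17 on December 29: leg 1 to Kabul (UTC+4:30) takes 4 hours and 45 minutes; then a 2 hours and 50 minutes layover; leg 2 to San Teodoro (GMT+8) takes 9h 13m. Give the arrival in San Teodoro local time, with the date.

Convert departure to UTC: 04:17 − 6:30 = 21:47 UTC on Dec 28.
Add 4 hours 45 minutes leg 1 → 02:32 UTC (Dec 29).
Add 2 hours 50 minutes layover in Kabul → 05:22 UTC.
Add 9 hours and 13 minutes leg 2 → 14:35 UTC.
San Teodoro is UTC+8:00, so local arrival = 14:35 + 8:00 = 22:35 on Dec 29.

22:35 on Dec 29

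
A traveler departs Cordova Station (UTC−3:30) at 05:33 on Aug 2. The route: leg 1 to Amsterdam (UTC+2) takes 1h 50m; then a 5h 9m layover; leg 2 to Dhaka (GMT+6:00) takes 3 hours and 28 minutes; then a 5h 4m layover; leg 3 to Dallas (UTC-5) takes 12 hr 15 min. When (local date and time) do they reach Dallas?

07:49 on August 3

Convert departure to UTC: 05:33 + 3:30 = 09:03 UTC on Aug 2.
Add 1 hour and 50 minutes leg 1 → 10:53 UTC.
Add 5 hours 9 minutes layover in Amsterdam → 16:02 UTC.
Add 3 hours and 28 minutes leg 2 → 19:30 UTC.
Add 5 hours 4 minutes layover in Dhaka → 00:34 UTC (Aug 3).
Add 12 hours and 15 minutes leg 3 → 12:49 UTC.
Dallas is UTC−5:00, so local arrival = 12:49 − 5:00 = 07:49 on Aug 3.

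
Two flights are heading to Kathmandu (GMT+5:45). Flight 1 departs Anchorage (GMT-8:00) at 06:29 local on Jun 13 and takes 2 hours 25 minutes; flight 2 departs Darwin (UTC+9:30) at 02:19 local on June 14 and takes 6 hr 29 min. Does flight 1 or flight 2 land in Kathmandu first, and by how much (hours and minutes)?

Flight 1 in UTC: 06:29 + 8:00 = 14:29 on Jun 13.
+2 hours and 25 minutes → arrive 16:54 UTC on Jun 13.
Flight 2 in UTC: 02:19 − 9:30 = 16:49 on Jun 13.
+6 hours and 29 minutes → arrive 23:18 UTC on Jun 13.
Flight 1 lands earlier by 6 hours 24 minutes.

the first, by 6 hours 24 minutes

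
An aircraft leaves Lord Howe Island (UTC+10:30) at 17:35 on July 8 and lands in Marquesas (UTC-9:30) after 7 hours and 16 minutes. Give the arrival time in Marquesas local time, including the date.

Convert departure to UTC: 17:35 − 10:30 = 07:05 UTC on Jul 8.
Add 7 hours 16 minutes travel time → 14:21 UTC.
Marquesas is UTC−9:30, so local arrival = 14:21 − 9:30 = 04:51 on Jul 8.

04:51 on July 8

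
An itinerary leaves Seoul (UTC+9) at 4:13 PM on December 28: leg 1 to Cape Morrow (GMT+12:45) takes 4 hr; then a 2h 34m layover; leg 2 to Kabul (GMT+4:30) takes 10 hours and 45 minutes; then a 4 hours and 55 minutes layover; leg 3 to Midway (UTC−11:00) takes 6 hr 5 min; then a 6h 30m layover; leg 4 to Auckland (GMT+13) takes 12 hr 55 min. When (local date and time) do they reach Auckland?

Convert departure to UTC: 4:13 PM − 9:00 = 7:13 AM UTC on Dec 28.
Add 4 hours leg 1 → 11:13 AM UTC.
Add 2 hours 34 minutes layover in Cape Morrow → 1:47 PM UTC.
Add 10 hours and 45 minutes leg 2 → 12:32 AM UTC (Dec 29).
Add 4 hours 55 minutes layover in Kabul → 5:27 AM UTC.
Add 6 hours and 5 minutes leg 3 → 11:32 AM UTC.
Add 6 hours 30 minutes layover in Midway → 6:02 PM UTC.
Add 12 hours 55 minutes leg 4 → 6:57 AM UTC (Dec 30).
Auckland is UTC+13:00, so local arrival = 6:57 AM + 13:00 = 7:57 PM on Dec 30.

7:57 PM on December 30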